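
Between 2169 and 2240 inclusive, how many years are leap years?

Multiples of 4 in [2169,2240]: 18.
Of those, multiples of 100: 1 (not leap unless ÷400).
Multiples of 400: 0.
Leap years = 18 − 1 + 0 = 17.

17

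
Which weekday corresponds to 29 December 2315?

Doomsday rule: the anchor day for the 2300s is Wednesday. For year 15: 15÷12 = 1 r 3, and 3÷4 = 0, so 1+3+0 = 4.
Wednesday + 4 ≡ Sunday — that's 2315's doomsday.
In December the doomsday date is Dec 12.
Dec 29 is 17 days after Dec 12; 17 mod 7 = 3, so Sunday + 3 = Wednesday.

Wednesday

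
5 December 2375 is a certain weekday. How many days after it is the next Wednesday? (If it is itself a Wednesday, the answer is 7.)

5

Dec 5, 2375 is a Friday.
From Friday to the next Wednesday is 5 days.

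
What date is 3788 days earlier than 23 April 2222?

−365 (one year) → Apr 23, 2221 (3423 left).
−365 (one year) → Apr 23, 2220 (3058 left).
−366 (one year; includes Feb 29, 2220) → Apr 23, 2219 (2692 left).
−365 (one year) → Apr 23, 2218 (2327 left).
−365 (one year) → Apr 23, 2217 (1962 left).
−365 (one year) → Apr 23, 2216 (1597 left).
−366 (one year; includes Feb 29, 2216) → Apr 23, 2215 (1231 left).
−365 (one year) → Apr 23, 2214 (866 left).
−365 (one year) → Apr 23, 2213 (501 left).
−365 (one year) → Apr 23, 2212 (136 left).
−23 → Mar 31, 2212 (end of Mar, 31 days; 113 left).
−31 → Feb 29, 2212 (end of Feb, 29 days; 82 left).
−29 → Jan 31, 2212 (end of Jan, 31 days; 53 left).
−31 → Dec 31, 2211 (end of Dec, 31 days; 22 left).
−22 → Dec 9, 2211.

December 9, 2211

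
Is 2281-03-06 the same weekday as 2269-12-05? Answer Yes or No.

From Dec 5, 2269 to Mar 6, 2281 is 4109 days.
4109 mod 7 = 0, so they are the same weekday.
(Dec 5, 2269 is a Sunday; Mar 6, 2281 is a Sunday.)

Yes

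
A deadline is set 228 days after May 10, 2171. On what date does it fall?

December 24, 2171

May has 31 days: +22 → Jun 1, 2171 (206 left).
Jun has 30 days: +30 → Jul 1, 2171 (176 left).
Jul has 31 days: +31 → Aug 1, 2171 (145 left).
Aug has 31 days: +31 → Sep 1, 2171 (114 left).
Sep has 30 days: +30 → Oct 1, 2171 (84 left).
Oct has 31 days: +31 → Nov 1, 2171 (53 left).
Nov has 30 days: +30 → Dec 1, 2171 (23 left).
+23 → Dec 24, 2171.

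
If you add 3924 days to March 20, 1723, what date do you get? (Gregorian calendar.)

+366 (one year; includes Feb 29, 1724) → Mar 20, 1724 (3558 left).
+365 (one year) → Mar 20, 1725 (3193 left).
+365 (one year) → Mar 20, 1726 (2828 left).
+365 (one year) → Mar 20, 1727 (2463 left).
+366 (one year; includes Feb 29, 1728) → Mar 20, 1728 (2097 left).
+365 (one year) → Mar 20, 1729 (1732 left).
+365 (one year) → Mar 20, 1730 (1367 left).
+365 (one year) → Mar 20, 1731 (1002 left).
+366 (one year; includes Feb 29, 1732) → Mar 20, 1732 (636 left).
+365 (one year) → Mar 20, 1733 (271 left).
Mar has 31 days: +12 → Apr 1, 1733 (259 left).
Apr has 30 days: +30 → May 1, 1733 (229 left).
May has 31 days: +31 → Jun 1, 1733 (198 left).
Jun has 30 days: +30 → Jul 1, 1733 (168 left).
Jul has 31 days: +31 → Aug 1, 1733 (137 left).
Aug has 31 days: +31 → Sep 1, 1733 (106 left).
Sep has 30 days: +30 → Oct 1, 1733 (76 left).
Oct has 31 days: +31 → Nov 1, 1733 (45 left).
Nov has 30 days: +30 → Dec 1, 1733 (15 left).
+15 → Dec 16, 1733.

December 16, 1733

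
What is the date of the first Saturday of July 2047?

July 6, 2047

July 1, 2047 is a Monday.
The first Saturday is therefore July 6 (5 days later).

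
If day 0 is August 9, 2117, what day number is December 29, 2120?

Aug 9, 2117 → Aug 9, 2118: 365 days.
Aug 9, 2118 → Aug 9, 2119: 365 days.
Aug 9, 2119 → Aug 9, 2120: 366 days (Feb 29, 2120 is in that span).
Aug 9, 2120 → Sep 9, 2120: 31 days (August has 31).
Sep 9, 2120 → Oct 9, 2120: 30 days (September has 30).
Oct 9, 2120 → Nov 9, 2120: 31 days (October has 31).
Nov 9, 2120 → Dec 9, 2120: 30 days (November has 30).
Dec 9, 2120 → Dec 29, 2120: 20 days.
Total: 1238 days.

1238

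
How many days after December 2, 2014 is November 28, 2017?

1092

Dec 2, 2014 → Dec 2, 2015: 365 days.
Dec 2, 2015 → Dec 2, 2016: 366 days (Feb 29, 2016 is in that span).
Dec 2, 2016 → Jan 2, 2017: 31 days (December has 31).
Jan 2, 2017 → Feb 2, 2017: 31 days (January has 31).
Feb 2, 2017 → Mar 2, 2017: 28 days (February has 28).
Mar 2, 2017 → Apr 2, 2017: 31 days (March has 31).
Apr 2, 2017 → May 2, 2017: 30 days (April has 30).
May 2, 2017 → Jun 2, 2017: 31 days (May has 31).
Jun 2, 2017 → Jul 2, 2017: 30 days (June has 30).
Jul 2, 2017 → Aug 2, 2017: 31 days (July has 31).
Aug 2, 2017 → Sep 2, 2017: 31 days (August has 31).
Sep 2, 2017 → Oct 2, 2017: 30 days (September has 30).
Oct 2, 2017 → Nov 2, 2017: 31 days (October has 31).
Nov 2, 2017 → Nov 28, 2017: 26 days.
Total: 1092 days.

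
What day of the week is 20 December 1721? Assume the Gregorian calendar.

Doomsday rule: the anchor day for the 1700s is Sunday. For year 21: 21÷12 = 1 r 9, and 9÷4 = 2, so 1+9+2 = 12.
Sunday + 12 ≡ Friday — that's 1721's doomsday.
In December the doomsday date is Dec 12.
Dec 20 is 8 days after Dec 12; 8 mod 7 = 1, so Friday + 1 = Saturday.

Saturday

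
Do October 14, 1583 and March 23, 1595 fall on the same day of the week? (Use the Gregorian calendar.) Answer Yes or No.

No

From Oct 14, 1583 to Mar 23, 1595 is 4178 days.
4178 mod 7 = 6, so they are different weekdays.
(Oct 14, 1583 is a Friday; Mar 23, 1595 is a Thursday.)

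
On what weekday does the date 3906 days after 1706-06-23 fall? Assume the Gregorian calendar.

Jun 23, 1706 is a Wednesday.
3906 mod 7 = 0, so 3906 days after a Wednesday is Wednesday + 0 = Wednesday.

Wednesday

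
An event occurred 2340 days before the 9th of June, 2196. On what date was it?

−366 (one year; includes Feb 29, 2196) → Jun 9, 2195 (1974 left).
−365 (one year) → Jun 9, 2194 (1609 left).
−365 (one year) → Jun 9, 2193 (1244 left).
−365 (one year) → Jun 9, 2192 (879 left).
−366 (one year; includes Feb 29, 2192) → Jun 9, 2191 (513 left).
−365 (one year) → Jun 9, 2190 (148 left).
−9 → May 31, 2190 (end of May, 31 days; 139 left).
−31 → Apr 30, 2190 (end of Apr, 30 days; 108 left).
−30 → Mar 31, 2190 (end of Mar, 31 days; 78 left).
−31 → Feb 28, 2190 (end of Feb, 28 days; 47 left).
−28 → Jan 31, 2190 (end of Jan, 31 days; 19 left).
−19 → Jan 12, 2190.

January 12, 2190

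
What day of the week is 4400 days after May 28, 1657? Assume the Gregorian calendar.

Friday

May 28, 1657 is a Monday.
4400 mod 7 = 4, so 4400 days after a Monday is Monday + 4 = Friday.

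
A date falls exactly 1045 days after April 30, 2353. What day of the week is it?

Saturday

Apr 30, 2353 is a Thursday.
1045 mod 7 = 2, so 1045 days after a Thursday is Thursday + 2 = Saturday.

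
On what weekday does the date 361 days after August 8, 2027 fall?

Thursday

Aug 8, 2027 is a Sunday.
361 mod 7 = 4, so 361 days after a Sunday is Sunday + 4 = Thursday.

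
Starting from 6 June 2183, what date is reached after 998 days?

+366 (one year; includes Feb 29, 2184) → Jun 6, 2184 (632 left).
+365 (one year) → Jun 6, 2185 (267 left).
Jun has 30 days: +25 → Jul 1, 2185 (242 left).
Jul has 31 days: +31 → Aug 1, 2185 (211 left).
Aug has 31 days: +31 → Sep 1, 2185 (180 left).
Sep has 30 days: +30 → Oct 1, 2185 (150 left).
Oct has 31 days: +31 → Nov 1, 2185 (119 left).
Nov has 30 days: +30 → Dec 1, 2185 (89 left).
Dec has 31 days: +31 → Jan 1, 2186 (58 left).
Jan has 31 days: +31 → Feb 1, 2186 (27 left).
+27 → Feb 28, 2186.

February 28, 2186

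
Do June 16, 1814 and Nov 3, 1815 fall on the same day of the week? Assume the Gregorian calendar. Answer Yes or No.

From Jun 16, 1814 to Nov 3, 1815 is 505 days.
505 mod 7 = 1, so they are different weekdays.
(Jun 16, 1814 is a Thursday; Nov 3, 1815 is a Friday.)

No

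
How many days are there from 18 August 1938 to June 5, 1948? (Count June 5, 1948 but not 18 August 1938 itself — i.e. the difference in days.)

3579

Aug 18, 1938 → Aug 18, 1939: 365 days.
Aug 18, 1939 → Aug 18, 1940: 366 days (Feb 29, 1940 is in that span).
Aug 18, 1940 → Aug 18, 1941: 365 days.
Aug 18, 1941 → Aug 18, 1942: 365 days.
Aug 18, 1942 → Aug 18, 1943: 365 days.
Aug 18, 1943 → Aug 18, 1944: 366 days (Feb 29, 1944 is in that span).
Aug 18, 1944 → Aug 18, 1945: 365 days.
Aug 18, 1945 → Aug 18, 1946: 365 days.
Aug 18, 1946 → Aug 18, 1947: 365 days.
Aug 18, 1947 → Sep 18, 1947: 31 days (August has 31).
Sep 18, 1947 → Oct 18, 1947: 30 days (September has 30).
Oct 18, 1947 → Nov 18, 1947: 31 days (October has 31).
Nov 18, 1947 → Dec 18, 1947: 30 days (November has 30).
Dec 18, 1947 → Jan 18, 1948: 31 days (December has 31).
Jan 18, 1948 → Feb 18, 1948: 31 days (January has 31).
Feb 18, 1948 → Mar 18, 1948: 29 days (February has 29).
Mar 18, 1948 → Apr 18, 1948: 31 days (March has 31).
Apr 18, 1948 → May 18, 1948: 30 days (April has 30).
May 18, 1948 → Jun 5, 1948: 18 days.
Total: 3579 days.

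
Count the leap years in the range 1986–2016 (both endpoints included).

8

Multiples of 4 in [1986,2016]: 8.
Of those, multiples of 100: 1 (not leap unless ÷400).
Multiples of 400: 1.
Leap years = 8 − 1 + 1 = 8.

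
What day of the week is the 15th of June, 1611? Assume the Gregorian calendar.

Wednesday

Doomsday rule: the anchor day for the 1600s is Tuesday. For year 11: 11÷12 = 0 r 11, and 11÷4 = 2, so 0+11+2 = 13.
Tuesday + 13 ≡ Monday — that's 1611's doomsday.
In June the doomsday date is Jun 6.
Jun 15 is 9 days after Jun 6; 9 mod 7 = 2, so Monday + 2 = Wednesday.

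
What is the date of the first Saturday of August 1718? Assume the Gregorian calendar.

August 6, 1718

August 1, 1718 is a Monday.
The first Saturday is therefore August 6 (5 days later).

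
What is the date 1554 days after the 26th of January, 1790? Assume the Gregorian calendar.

+365 (one year) → Jan 26, 1791 (1189 left).
+365 (one year) → Jan 26, 1792 (824 left).
+366 (one year; includes Feb 29, 1792) → Jan 26, 1793 (458 left).
+365 (one year) → Jan 26, 1794 (93 left).
Jan has 31 days: +6 → Feb 1, 1794 (87 left).
Feb has 28 days: +28 → Mar 1, 1794 (59 left).
Mar has 31 days: +31 → Apr 1, 1794 (28 left).
+28 → Apr 29, 1794.

April 29, 1794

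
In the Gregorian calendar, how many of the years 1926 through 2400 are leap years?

116

Multiples of 4 in [1926,2400]: 119.
Of those, multiples of 100: 5 (not leap unless ÷400).
Multiples of 400: 2.
Leap years = 119 − 5 + 2 = 116.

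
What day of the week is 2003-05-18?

Doomsday rule: the anchor day for the 2000s is Tuesday. For year 03: 3÷12 = 0 r 3, and 3÷4 = 0, so 0+3+0 = 3.
Tuesday + 3 ≡ Friday — that's 2003's doomsday.
In May the doomsday date is May 9.
May 18 is 9 days after May 9; 9 mod 7 = 2, so Friday + 2 = Sunday.

Sunday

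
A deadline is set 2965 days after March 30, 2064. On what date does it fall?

May 12, 2072

+365 (one year) → Mar 30, 2065 (2600 left).
+365 (one year) → Mar 30, 2066 (2235 left).
+365 (one year) → Mar 30, 2067 (1870 left).
+366 (one year; includes Feb 29, 2068) → Mar 30, 2068 (1504 left).
+365 (one year) → Mar 30, 2069 (1139 left).
+365 (one year) → Mar 30, 2070 (774 left).
+365 (one year) → Mar 30, 2071 (409 left).
+366 (one year; includes Feb 29, 2072) → Mar 30, 2072 (43 left).
Mar has 31 days: +2 → Apr 1, 2072 (41 left).
Apr has 30 days: +30 → May 1, 2072 (11 left).
+11 → May 12, 2072.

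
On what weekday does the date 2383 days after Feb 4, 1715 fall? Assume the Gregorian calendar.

Thursday

First find the weekday of Feb 4, 1715. Doomsday rule: the anchor day for the 1700s is Sunday. For year 15: 15÷12 = 1 r 3, and 3÷4 = 0, so 1+3+0 = 4.
Sunday + 4 ≡ Thursday — that's 1715's doomsday.
In February the doomsday date is Feb 28 (1715 is not a leap year).
Feb 4 is 24 days before Feb 28; 24 mod 7 = 3, so Thursday − 3 = Monday.
2383 mod 7 = 3, so 2383 days after a Monday is Monday + 3 = Thursday.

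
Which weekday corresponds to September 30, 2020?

Doomsday rule: the anchor day for the 2000s is Tuesday. For year 20: 20÷12 = 1 r 8, and 8÷4 = 2, so 1+8+2 = 11.
Tuesday + 11 ≡ Saturday — that's 2020's doomsday.
In September the doomsday date is Sep 5.
Sep 30 is 25 days after Sep 5; 25 mod 7 = 4, so Saturday + 4 = Wednesday.

Wednesday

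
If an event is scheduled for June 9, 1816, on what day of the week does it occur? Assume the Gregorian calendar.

Doomsday rule: the anchor day for the 1800s is Friday. For year 16: 16÷12 = 1 r 4, and 4÷4 = 1, so 1+4+1 = 6.
Friday + 6 ≡ Thursday — that's 1816's doomsday.
In June the doomsday date is Jun 6.
Jun 9 is 3 days after Jun 6; 3 mod 7 = 3, so Thursday + 3 = Sunday.

Sunday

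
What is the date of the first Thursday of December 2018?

December 1, 2018 is a Saturday.
The first Thursday is therefore December 6 (5 days later).

December 6, 2018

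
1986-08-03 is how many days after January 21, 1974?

Jan 21, 1974 → Jan 21, 1975: 365 days.
Jan 21, 1975 → Jan 21, 1976: 365 days.
Jan 21, 1976 → Jan 21, 1977: 366 days (Feb 29, 1976 is in that span).
Jan 21, 1977 → Jan 21, 1978: 365 days.
Jan 21, 1978 → Jan 21, 1979: 365 days.
Jan 21, 1979 → Jan 21, 1980: 365 days.
Jan 21, 1980 → Jan 21, 1981: 366 days (Feb 29, 1980 is in that span).
Jan 21, 1981 → Jan 21, 1982: 365 days.
Jan 21, 1982 → Jan 21, 1983: 365 days.
Jan 21, 1983 → Jan 21, 1984: 365 days.
Jan 21, 1984 → Jan 21, 1985: 366 days (Feb 29, 1984 is in that span).
Jan 21, 1985 → Jan 21, 1986: 365 days.
Jan 21, 1986 → Feb 21, 1986: 31 days (January has 31).
Feb 21, 1986 → Mar 21, 1986: 28 days (February has 28).
Mar 21, 1986 → Apr 21, 1986: 31 days (March has 31).
Apr 21, 1986 → May 21, 1986: 30 days (April has 30).
May 21, 1986 → Jun 21, 1986: 31 days (May has 31).
Jun 21, 1986 → Jul 21, 1986: 30 days (June has 30).
Jul 21, 1986 → Aug 3, 1986: 13 days.
Total: 4577 days.

4577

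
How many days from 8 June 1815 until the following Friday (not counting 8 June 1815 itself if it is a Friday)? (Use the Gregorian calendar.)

1

Jun 8, 1815 is a Thursday.
From Thursday to the next Friday is 1 day.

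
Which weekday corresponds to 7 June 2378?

Doomsday rule: the anchor day for the 2300s is Wednesday. For year 78: 78÷12 = 6 r 6, and 6÷4 = 1, so 6+6+1 = 13.
Wednesday + 13 ≡ Tuesday — that's 2378's doomsday.
In June the doomsday date is Jun 6.
Jun 7 is 1 day after Jun 6; 1 mod 7 = 1, so Tuesday + 1 = Wednesday.

Wednesday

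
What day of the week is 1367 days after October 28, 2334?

First find the weekday of Oct 28, 2334. Doomsday rule: the anchor day for the 2300s is Wednesday. For year 34: 34÷12 = 2 r 10, and 10÷4 = 2, so 2+10+2 = 14.
Wednesday + 14 ≡ Wednesday — that's 2334's doomsday.
In October the doomsday date is Oct 10.
Oct 28 is 18 days after Oct 10; 18 mod 7 = 4, so Wednesday + 4 = Sunday.
1367 mod 7 = 2, so 1367 days after a Sunday is Sunday + 2 = Tuesday.

Tuesday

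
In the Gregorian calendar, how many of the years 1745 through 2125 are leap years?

92

Multiples of 4 in [1745,2125]: 95.
Of those, multiples of 100: 4 (not leap unless ÷400).
Multiples of 400: 1.
Leap years = 95 − 4 + 1 = 92.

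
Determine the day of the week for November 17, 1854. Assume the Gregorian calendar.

Friday

Doomsday rule: the anchor day for the 1800s is Friday. For year 54: 54÷12 = 4 r 6, and 6÷4 = 1, so 4+6+1 = 11.
Friday + 11 ≡ Tuesday — that's 1854's doomsday.
In November the doomsday date is Nov 7.
Nov 17 is 10 days after Nov 7; 10 mod 7 = 3, so Tuesday + 3 = Friday.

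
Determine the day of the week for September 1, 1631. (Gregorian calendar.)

Monday

Doomsday rule: the anchor day for the 1600s is Tuesday. For year 31: 31÷12 = 2 r 7, and 7÷4 = 1, so 2+7+1 = 10.
Tuesday + 10 ≡ Friday — that's 1631's doomsday.
In September the doomsday date is Sep 5.
Sep 1 is 4 days before Sep 5; 4 mod 7 = 4, so Friday − 4 = Monday.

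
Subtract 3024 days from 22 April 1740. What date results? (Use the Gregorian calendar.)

−366 (one year; includes Feb 29, 1740) → Apr 22, 1739 (2658 left).
−365 (one year) → Apr 22, 1738 (2293 left).
−365 (one year) → Apr 22, 1737 (1928 left).
−365 (one year) → Apr 22, 1736 (1563 left).
−366 (one year; includes Feb 29, 1736) → Apr 22, 1735 (1197 left).
−365 (one year) → Apr 22, 1734 (832 left).
−365 (one year) → Apr 22, 1733 (467 left).
−365 (one year) → Apr 22, 1732 (102 left).
−22 → Mar 31, 1732 (end of Mar, 31 days; 80 left).
−31 → Feb 29, 1732 (end of Feb, 29 days; 49 left).
−29 → Jan 31, 1732 (end of Jan, 31 days; 20 left).
−20 → Jan 11, 1732.

January 11, 1732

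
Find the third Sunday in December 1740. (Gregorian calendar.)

December 18, 1740

December 1, 1740 is a Thursday.
The first Sunday is therefore December 4 (3 days later).
The third Sunday is 4 + 2×7 = December 18.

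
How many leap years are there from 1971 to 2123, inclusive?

Multiples of 4 in [1971,2123]: 38.
Of those, multiples of 100: 2 (not leap unless ÷400).
Multiples of 400: 1.
Leap years = 38 − 2 + 1 = 37.

37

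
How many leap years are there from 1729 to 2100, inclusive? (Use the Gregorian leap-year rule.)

90

Multiples of 4 in [1729,2100]: 93.
Of those, multiples of 100: 4 (not leap unless ÷400).
Multiples of 400: 1.
Leap years = 93 − 4 + 1 = 90.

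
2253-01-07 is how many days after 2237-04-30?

5731

Apr 30, 2237 → Apr 30, 2238: 365 days.
Apr 30, 2238 → Apr 30, 2239: 365 days.
Apr 30, 2239 → Apr 30, 2240: 366 days (Feb 29, 2240 is in that span).
Apr 30, 2240 → Apr 30, 2241: 365 days.
Apr 30, 2241 → Apr 30, 2242: 365 days.
Apr 30, 2242 → Apr 30, 2243: 365 days.
Apr 30, 2243 → Apr 30, 2244: 366 days (Feb 29, 2244 is in that span).
Apr 30, 2244 → Apr 30, 2245: 365 days.
Apr 30, 2245 → Apr 30, 2246: 365 days.
Apr 30, 2246 → Apr 30, 2247: 365 days.
Apr 30, 2247 → Apr 30, 2248: 366 days (Feb 29, 2248 is in that span).
Apr 30, 2248 → Apr 30, 2249: 365 days.
Apr 30, 2249 → Apr 30, 2250: 365 days.
Apr 30, 2250 → Apr 30, 2251: 365 days.
Apr 30, 2251 → Apr 30, 2252: 366 days (Feb 29, 2252 is in that span).
Apr 30, 2252 → May 30, 2252: 30 days (April has 30).
May 30, 2252 → Jun 30, 2252: 31 days (May has 31).
Jun 30, 2252 → Jul 30, 2252: 30 days (June has 30).
Jul 30, 2252 → Aug 30, 2252: 31 days (July has 31).
Aug 30, 2252 → Sep 30, 2252: 31 days (August has 31).
Sep 30, 2252 → Oct 30, 2252: 30 days (September has 30).
Oct 30, 2252 → Nov 30, 2252: 31 days (October has 31).
Nov 30, 2252 → Dec 30, 2252: 30 days (November has 30).
Dec 30, 2252 → Jan 7, 2253: 8 days.
Total: 5731 days.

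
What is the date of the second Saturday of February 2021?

February 13, 2021

February 1, 2021 is a Monday.
The first Saturday is therefore February 6 (5 days later).
The second Saturday is 6 + 1×7 = February 13.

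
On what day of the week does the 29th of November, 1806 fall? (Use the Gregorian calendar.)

Doomsday rule: the anchor day for the 1800s is Friday. For year 06: 6÷12 = 0 r 6, and 6÷4 = 1, so 0+6+1 = 7.
Friday + 7 ≡ Friday — that's 1806's doomsday.
In November the doomsday date is Nov 7.
Nov 29 is 22 days after Nov 7; 22 mod 7 = 1, so Friday + 1 = Saturday.

Saturday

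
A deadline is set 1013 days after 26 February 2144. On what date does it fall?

+366 (one year; includes Feb 29, 2144) → Feb 26, 2145 (647 left).
+365 (one year) → Feb 26, 2146 (282 left).
Feb has 28 days: +3 → Mar 1, 2146 (279 left).
Mar has 31 days: +31 → Apr 1, 2146 (248 left).
Apr has 30 days: +30 → May 1, 2146 (218 left).
May has 31 days: +31 → Jun 1, 2146 (187 left).
Jun has 30 days: +30 → Jul 1, 2146 (157 left).
Jul has 31 days: +31 → Aug 1, 2146 (126 left).
Aug has 31 days: +31 → Sep 1, 2146 (95 left).
Sep has 30 days: +30 → Oct 1, 2146 (65 left).
Oct has 31 days: +31 → Nov 1, 2146 (34 left).
Nov has 30 days: +30 → Dec 1, 2146 (4 left).
+4 → Dec 5, 2146.

December 5, 2146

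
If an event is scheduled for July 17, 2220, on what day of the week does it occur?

Monday

Doomsday rule: the anchor day for the 2200s is Friday. For year 20: 20÷12 = 1 r 8, and 8÷4 = 2, so 1+8+2 = 11.
Friday + 11 ≡ Tuesday — that's 2220's doomsday.
In July the doomsday date is Jul 11.
Jul 17 is 6 days after Jul 11; 6 mod 7 = 6, so Tuesday + 6 = Monday.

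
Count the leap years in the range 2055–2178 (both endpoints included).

Multiples of 4 in [2055,2178]: 31.
Of those, multiples of 100: 1 (not leap unless ÷400).
Multiples of 400: 0.
Leap years = 31 − 1 + 0 = 30.

30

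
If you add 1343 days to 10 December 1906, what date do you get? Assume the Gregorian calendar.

+365 (one year) → Dec 10, 1907 (978 left).
+366 (one year; includes Feb 29, 1908) → Dec 10, 1908 (612 left).
+365 (one year) → Dec 10, 1909 (247 left).
Dec has 31 days: +22 → Jan 1, 1910 (225 left).
Jan has 31 days: +31 → Feb 1, 1910 (194 left).
Feb has 28 days: +28 → Mar 1, 1910 (166 left).
Mar has 31 days: +31 → Apr 1, 1910 (135 left).
Apr has 30 days: +30 → May 1, 1910 (105 left).
May has 31 days: +31 → Jun 1, 1910 (74 left).
Jun has 30 days: +30 → Jul 1, 1910 (44 left).
Jul has 31 days: +31 → Aug 1, 1910 (13 left).
+13 → Aug 14, 1910.

August 14, 1910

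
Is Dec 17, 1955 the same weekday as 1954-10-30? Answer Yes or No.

From Oct 30, 1954 to Dec 17, 1955 is 413 days.
413 mod 7 = 0, so they are the same weekday.
(Oct 30, 1954 is a Saturday; Dec 17, 1955 is a Saturday.)

Yes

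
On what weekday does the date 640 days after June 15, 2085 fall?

Monday

Jun 15, 2085 is a Friday.
640 mod 7 = 3, so 640 days after a Friday is Friday + 3 = Monday.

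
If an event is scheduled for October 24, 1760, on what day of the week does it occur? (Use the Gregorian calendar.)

Friday

Doomsday rule: the anchor day for the 1700s is Sunday. For year 60: 60÷12 = 5 r 0, and 0÷4 = 0, so 5+0+0 = 5.
Sunday + 5 ≡ Friday — that's 1760's doomsday.
In October the doomsday date is Oct 10.
Oct 24 is 14 days after Oct 10; 14 mod 7 = 0, so Friday + 0 = Friday.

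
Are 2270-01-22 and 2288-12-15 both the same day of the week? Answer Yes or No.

From Jan 22, 2270 to Dec 15, 2288 is 6902 days.
6902 mod 7 = 0, so they are the same weekday.
(Jan 22, 2270 is a Saturday; Dec 15, 2288 is a Saturday.)

Yes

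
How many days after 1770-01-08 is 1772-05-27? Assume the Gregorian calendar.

870

Jan 8, 1770 → Jan 8, 1771: 365 days.
Jan 8, 1771 → Jan 8, 1772: 365 days.
Jan 8, 1772 → Feb 8, 1772: 31 days (January has 31).
Feb 8, 1772 → Mar 8, 1772: 29 days (February has 29).
Mar 8, 1772 → Apr 8, 1772: 31 days (March has 31).
Apr 8, 1772 → May 8, 1772: 30 days (April has 30).
May 8, 1772 → May 27, 1772: 19 days.
Total: 870 days.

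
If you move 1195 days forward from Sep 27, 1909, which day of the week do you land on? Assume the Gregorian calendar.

First find the weekday of Sep 27, 1909. Doomsday rule: the anchor day for the 1900s is Wednesday. For year 09: 9÷12 = 0 r 9, and 9÷4 = 2, so 0+9+2 = 11.
Wednesday + 11 ≡ Sunday — that's 1909's doomsday.
In September the doomsday date is Sep 5.
Sep 27 is 22 days after Sep 5; 22 mod 7 = 1, so Sunday + 1 = Monday.
1195 mod 7 = 5, so 1195 days after a Monday is Monday + 5 = Saturday.

Saturday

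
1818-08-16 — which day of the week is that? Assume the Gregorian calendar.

Doomsday rule: the anchor day for the 1800s is Friday. For year 18: 18÷12 = 1 r 6, and 6÷4 = 1, so 1+6+1 = 8.
Friday + 8 ≡ Saturday — that's 1818's doomsday.
In August the doomsday date is Aug 8.
Aug 16 is 8 days after Aug 8; 8 mod 7 = 1, so Saturday + 1 = Sunday.

Sunday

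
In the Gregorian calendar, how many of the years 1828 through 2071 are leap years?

Multiples of 4 in [1828,2071]: 61.
Of those, multiples of 100: 2 (not leap unless ÷400).
Multiples of 400: 1.
Leap years = 61 − 2 + 1 = 60.

60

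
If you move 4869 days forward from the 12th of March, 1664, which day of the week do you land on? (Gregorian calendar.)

Sunday

First find the weekday of Mar 12, 1664. Doomsday rule: the anchor day for the 1600s is Tuesday. For year 64: 64÷12 = 5 r 4, and 4÷4 = 1, so 5+4+1 = 10.
Tuesday + 10 ≡ Friday — that's 1664's doomsday.
In March the doomsday date is Mar 14.
Mar 12 is 2 days before Mar 14; 2 mod 7 = 2, so Friday − 2 = Wednesday.
4869 mod 7 = 4, so 4869 days after a Wednesday is Wednesday + 4 = Sunday.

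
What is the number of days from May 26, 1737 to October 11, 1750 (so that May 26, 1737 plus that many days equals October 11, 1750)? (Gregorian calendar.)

4886

May 26, 1737 → May 26, 1738: 365 days.
May 26, 1738 → May 26, 1739: 365 days.
May 26, 1739 → May 26, 1740: 366 days (Feb 29, 1740 is in that span).
May 26, 1740 → May 26, 1741: 365 days.
May 26, 1741 → May 26, 1742: 365 days.
May 26, 1742 → May 26, 1743: 365 days.
May 26, 1743 → May 26, 1744: 366 days (Feb 29, 1744 is in that span).
May 26, 1744 → May 26, 1745: 365 days.
May 26, 1745 → May 26, 1746: 365 days.
May 26, 1746 → May 26, 1747: 365 days.
May 26, 1747 → May 26, 1748: 366 days (Feb 29, 1748 is in that span).
May 26, 1748 → May 26, 1749: 365 days.
May 26, 1749 → May 26, 1750: 365 days.
May 26, 1750 → Jun 26, 1750: 31 days (May has 31).
Jun 26, 1750 → Jul 26, 1750: 30 days (June has 30).
Jul 26, 1750 → Aug 26, 1750: 31 days (July has 31).
Aug 26, 1750 → Sep 26, 1750: 31 days (August has 31).
Sep 26, 1750 → Oct 11, 1750: 15 days.
Total: 4886 days.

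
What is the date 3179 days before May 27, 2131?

September 12, 2122

−365 (one year) → May 27, 2130 (2814 left).
−365 (one year) → May 27, 2129 (2449 left).
−365 (one year) → May 27, 2128 (2084 left).
−366 (one year; includes Feb 29, 2128) → May 27, 2127 (1718 left).
−365 (one year) → May 27, 2126 (1353 left).
−365 (one year) → May 27, 2125 (988 left).
−365 (one year) → May 27, 2124 (623 left).
−366 (one year; includes Feb 29, 2124) → May 27, 2123 (257 left).
−27 → Apr 30, 2123 (end of Apr, 30 days; 230 left).
−30 → Mar 31, 2123 (end of Mar, 31 days; 200 left).
−31 → Feb 28, 2123 (end of Feb, 28 days; 169 left).
−28 → Jan 31, 2123 (end of Jan, 31 days; 141 left).
−31 → Dec 31, 2122 (end of Dec, 31 days; 110 left).
−31 → Nov 30, 2122 (end of Nov, 30 days; 79 left).
−30 → Oct 31, 2122 (end of Oct, 31 days; 49 left).
−31 → Sep 30, 2122 (end of Sep, 30 days; 18 left).
−18 → Sep 12, 2122.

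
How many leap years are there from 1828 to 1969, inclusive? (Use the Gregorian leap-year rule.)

Multiples of 4 in [1828,1969]: 36.
Of those, multiples of 100: 1 (not leap unless ÷400).
Multiples of 400: 0.
Leap years = 36 − 1 + 0 = 35.

35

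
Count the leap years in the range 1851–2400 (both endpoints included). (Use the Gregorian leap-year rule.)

134

Multiples of 4 in [1851,2400]: 138.
Of those, multiples of 100: 6 (not leap unless ÷400).
Multiples of 400: 2.
Leap years = 138 − 6 + 2 = 134.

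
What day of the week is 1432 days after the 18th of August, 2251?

First find the weekday of Aug 18, 2251. Doomsday rule: the anchor day for the 2200s is Friday. For year 51: 51÷12 = 4 r 3, and 3÷4 = 0, so 4+3+0 = 7.
Friday + 7 ≡ Friday — that's 2251's doomsday.
In August the doomsday date is Aug 8.
Aug 18 is 10 days after Aug 8; 10 mod 7 = 3, so Friday + 3 = Monday.
1432 mod 7 = 4, so 1432 days after a Monday is Monday + 4 = Friday.

Friday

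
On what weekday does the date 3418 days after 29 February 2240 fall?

First find the weekday of Feb 29, 2240. Doomsday rule: the anchor day for the 2200s is Friday. For year 40: 40÷12 = 3 r 4, and 4÷4 = 1, so 3+4+1 = 8.
Friday + 8 ≡ Saturday — that's 2240's doomsday.
In February the doomsday date is Feb 29 (2240 is a leap year (divisible by 4)).
Feb 29 is the doomsday itself: Saturday.
3418 mod 7 = 2, so 3418 days after a Saturday is Saturday + 2 = Monday.

Monday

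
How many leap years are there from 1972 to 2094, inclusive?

Multiples of 4 in [1972,2094]: 31.
Of those, multiples of 100: 1 (not leap unless ÷400).
Multiples of 400: 1.
Leap years = 31 − 1 + 1 = 31.

31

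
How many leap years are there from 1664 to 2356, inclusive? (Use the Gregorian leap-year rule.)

168

Multiples of 4 in [1664,2356]: 174.
Of those, multiples of 100: 7 (not leap unless ÷400).
Multiples of 400: 1.
Leap years = 174 − 7 + 1 = 168.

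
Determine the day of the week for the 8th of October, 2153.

Monday

Doomsday rule: the anchor day for the 2100s is Sunday. For year 53: 53÷12 = 4 r 5, and 5÷4 = 1, so 4+5+1 = 10.
Sunday + 10 ≡ Wednesday — that's 2153's doomsday.
In October the doomsday date is Oct 10.
Oct 8 is 2 days before Oct 10; 2 mod 7 = 2, so Wednesday − 2 = Monday.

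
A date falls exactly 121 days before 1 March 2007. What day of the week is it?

First find the weekday of Mar 1, 2007. Doomsday rule: the anchor day for the 2000s is Tuesday. For year 07: 7÷12 = 0 r 7, and 7÷4 = 1, so 0+7+1 = 8.
Tuesday + 8 ≡ Wednesday — that's 2007's doomsday.
In March the doomsday date is Mar 14.
Mar 1 is 13 days before Mar 14; 13 mod 7 = 6, so Wednesday − 6 = Thursday.
121 mod 7 = 2, so 121 days before a Thursday is Thursday − 2 = Tuesday.

Tuesday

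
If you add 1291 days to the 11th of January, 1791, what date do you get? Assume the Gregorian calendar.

+365 (one year) → Jan 11, 1792 (926 left).
+366 (one year; includes Feb 29, 1792) → Jan 11, 1793 (560 left).
+365 (one year) → Jan 11, 1794 (195 left).
Jan has 31 days: +21 → Feb 1, 1794 (174 left).
Feb has 28 days: +28 → Mar 1, 1794 (146 left).
Mar has 31 days: +31 → Apr 1, 1794 (115 left).
Apr has 30 days: +30 → May 1, 1794 (85 left).
May has 31 days: +31 → Jun 1, 1794 (54 left).
Jun has 30 days: +30 → Jul 1, 1794 (24 left).
+24 → Jul 25, 1794.

July 25, 1794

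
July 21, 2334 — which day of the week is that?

Saturday

Doomsday rule: the anchor day for the 2300s is Wednesday. For year 34: 34÷12 = 2 r 10, and 10÷4 = 2, so 2+10+2 = 14.
Wednesday + 14 ≡ Wednesday — that's 2334's doomsday.
In July the doomsday date is Jul 11.
Jul 21 is 10 days after Jul 11; 10 mod 7 = 3, so Wednesday + 3 = Saturday.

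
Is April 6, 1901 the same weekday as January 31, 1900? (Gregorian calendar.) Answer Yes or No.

From Jan 31, 1900 to Apr 6, 1901 is 430 days.
430 mod 7 = 3, so they are different weekdays.
(Jan 31, 1900 is a Wednesday; Apr 6, 1901 is a Saturday.)

No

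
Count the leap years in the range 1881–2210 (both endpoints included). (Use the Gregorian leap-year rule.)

Multiples of 4 in [1881,2210]: 82.
Of those, multiples of 100: 4 (not leap unless ÷400).
Multiples of 400: 1.
Leap years = 82 − 4 + 1 = 79.

79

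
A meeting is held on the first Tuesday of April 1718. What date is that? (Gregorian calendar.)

April 5, 1718

April 1, 1718 is a Friday.
The first Tuesday is therefore April 5 (4 days later).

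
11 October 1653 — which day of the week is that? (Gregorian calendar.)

Doomsday rule: the anchor day for the 1600s is Tuesday. For year 53: 53÷12 = 4 r 5, and 5÷4 = 1, so 4+5+1 = 10.
Tuesday + 10 ≡ Friday — that's 1653's doomsday.
In October the doomsday date is Oct 10.
Oct 11 is 1 day after Oct 10; 1 mod 7 = 1, so Friday + 1 = Saturday.

Saturday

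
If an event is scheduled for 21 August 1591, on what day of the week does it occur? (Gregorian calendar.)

Doomsday rule: the anchor day for the 1500s is Wednesday. For year 91: 91÷12 = 7 r 7, and 7÷4 = 1, so 7+7+1 = 15.
Wednesday + 15 ≡ Thursday — that's 1591's doomsday.
In August the doomsday date is Aug 8.
Aug 21 is 13 days after Aug 8; 13 mod 7 = 6, so Thursday + 6 = Wednesday.

Wednesday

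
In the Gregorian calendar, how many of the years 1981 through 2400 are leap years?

Multiples of 4 in [1981,2400]: 105.
Of those, multiples of 100: 5 (not leap unless ÷400).
Multiples of 400: 2.
Leap years = 105 − 5 + 2 = 102.

102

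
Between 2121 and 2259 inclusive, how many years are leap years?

Multiples of 4 in [2121,2259]: 34.
Of those, multiples of 100: 1 (not leap unless ÷400).
Multiples of 400: 0.
Leap years = 34 − 1 + 0 = 33.

33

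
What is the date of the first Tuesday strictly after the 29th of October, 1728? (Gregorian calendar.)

November 2, 1728

Oct 29, 1728 is a Friday.
From Friday to the next Tuesday is 4 days.
Oct 29, 1728 + 4 = Nov 2, 1728.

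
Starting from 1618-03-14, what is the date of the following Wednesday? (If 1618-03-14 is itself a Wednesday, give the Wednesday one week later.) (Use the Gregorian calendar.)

Mar 14, 1618 is a Wednesday.
From Wednesday to the next Wednesday is 7 days.
Mar 14, 1618 + 7 = Mar 21, 1618.

March 21, 1618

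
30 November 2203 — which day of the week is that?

Wednesday

Doomsday rule: the anchor day for the 2200s is Friday. For year 03: 3÷12 = 0 r 3, and 3÷4 = 0, so 0+3+0 = 3.
Friday + 3 ≡ Monday — that's 2203's doomsday.
In November the doomsday date is Nov 7.
Nov 30 is 23 days after Nov 7; 23 mod 7 = 2, so Monday + 2 = Wednesday.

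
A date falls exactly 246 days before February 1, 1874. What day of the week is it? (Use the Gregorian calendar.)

First find the weekday of Feb 1, 1874. Doomsday rule: the anchor day for the 1800s is Friday. For year 74: 74÷12 = 6 r 2, and 2÷4 = 0, so 6+2+0 = 8.
Friday + 8 ≡ Saturday — that's 1874's doomsday.
In February the doomsday date is Feb 28 (1874 is not a leap year).
Feb 1 is 27 days before Feb 28; 27 mod 7 = 6, so Saturday − 6 = Sunday.
246 mod 7 = 1, so 246 days before a Sunday is Sunday − 1 = Saturday.

Saturday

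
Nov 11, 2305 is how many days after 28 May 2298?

2723

May 28, 2298 → May 28, 2299: 365 days.
May 28, 2299 → May 28, 2300: 365 days.
May 28, 2300 → May 28, 2301: 365 days.
May 28, 2301 → May 28, 2302: 365 days.
May 28, 2302 → May 28, 2303: 365 days.
May 28, 2303 → May 28, 2304: 366 days (Feb 29, 2304 is in that span).
May 28, 2304 → May 28, 2305: 365 days.
May 28, 2305 → Jun 28, 2305: 31 days (May has 31).
Jun 28, 2305 → Jul 28, 2305: 30 days (June has 30).
Jul 28, 2305 → Aug 28, 2305: 31 days (July has 31).
Aug 28, 2305 → Sep 28, 2305: 31 days (August has 31).
Sep 28, 2305 → Oct 28, 2305: 30 days (September has 30).
Oct 28, 2305 → Nov 11, 2305: 14 days.
Total: 2723 days.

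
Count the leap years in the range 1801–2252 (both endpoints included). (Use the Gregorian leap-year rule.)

110

Multiples of 4 in [1801,2252]: 113.
Of those, multiples of 100: 4 (not leap unless ÷400).
Multiples of 400: 1.
Leap years = 113 − 4 + 1 = 110.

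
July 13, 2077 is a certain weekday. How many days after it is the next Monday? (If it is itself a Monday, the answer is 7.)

6

Jul 13, 2077 is a Tuesday.
From Tuesday to the next Monday is 6 days.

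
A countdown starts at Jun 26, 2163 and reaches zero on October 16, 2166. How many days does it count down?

1208

Jun 26, 2163 → Jun 26, 2164: 366 days (Feb 29, 2164 is in that span).
Jun 26, 2164 → Jun 26, 2165: 365 days.
Jun 26, 2165 → Jun 26, 2166: 365 days.
Jun 26, 2166 → Jul 26, 2166: 30 days (June has 30).
Jul 26, 2166 → Aug 26, 2166: 31 days (July has 31).
Aug 26, 2166 → Sep 26, 2166: 31 days (August has 31).
Sep 26, 2166 → Oct 16, 2166: 20 days.
Total: 1208 days.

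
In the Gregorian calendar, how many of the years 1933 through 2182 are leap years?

61

Multiples of 4 in [1933,2182]: 62.
Of those, multiples of 100: 2 (not leap unless ÷400).
Multiples of 400: 1.
Leap years = 62 − 2 + 1 = 61.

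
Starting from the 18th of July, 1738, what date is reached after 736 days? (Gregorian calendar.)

July 23, 1740

+365 (one year) → Jul 18, 1739 (371 left).
Jul has 31 days: +14 → Aug 1, 1739 (357 left).
Aug has 31 days: +31 → Sep 1, 1739 (326 left).
Sep has 30 days: +30 → Oct 1, 1739 (296 left).
Oct has 31 days: +31 → Nov 1, 1739 (265 left).
Nov has 30 days: +30 → Dec 1, 1739 (235 left).
Dec has 31 days: +31 → Jan 1, 1740 (204 left).
Jan has 31 days: +31 → Feb 1, 1740 (173 left).
Feb has 29 days: +29 → Mar 1, 1740 (144 left).
Mar has 31 days: +31 → Apr 1, 1740 (113 left).
Apr has 30 days: +30 → May 1, 1740 (83 left).
May has 31 days: +31 → Jun 1, 1740 (52 left).
Jun has 30 days: +30 → Jul 1, 1740 (22 left).
+22 → Jul 23, 1740.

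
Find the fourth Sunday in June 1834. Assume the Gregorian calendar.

June 1, 1834 is a Sunday.
The first Sunday is therefore June 1 (same day).
The fourth Sunday is 1 + 3×7 = June 22.

June 22, 1834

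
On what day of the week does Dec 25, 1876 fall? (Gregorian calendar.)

Doomsday rule: the anchor day for the 1800s is Friday. For year 76: 76÷12 = 6 r 4, and 4÷4 = 1, so 6+4+1 = 11.
Friday + 11 ≡ Tuesday — that's 1876's doomsday.
In December the doomsday date is Dec 12.
Dec 25 is 13 days after Dec 12; 13 mod 7 = 6, so Tuesday + 6 = Monday.

Monday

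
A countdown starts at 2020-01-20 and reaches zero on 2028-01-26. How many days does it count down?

2928

Jan 20, 2020 → Jan 20, 2021: 366 days (Feb 29, 2020 is in that span).
Jan 20, 2021 → Jan 20, 2022: 365 days.
Jan 20, 2022 → Jan 20, 2023: 365 days.
Jan 20, 2023 → Jan 20, 2024: 365 days.
Jan 20, 2024 → Jan 20, 2025: 366 days (Feb 29, 2024 is in that span).
Jan 20, 2025 → Jan 20, 2026: 365 days.
Jan 20, 2026 → Jan 20, 2027: 365 days.
Jan 20, 2027 → Feb 20, 2027: 31 days (January has 31).
Feb 20, 2027 → Mar 20, 2027: 28 days (February has 28).
Mar 20, 2027 → Apr 20, 2027: 31 days (March has 31).
Apr 20, 2027 → May 20, 2027: 30 days (April has 30).
May 20, 2027 → Jun 20, 2027: 31 days (May has 31).
Jun 20, 2027 → Jul 20, 2027: 30 days (June has 30).
Jul 20, 2027 → Aug 20, 2027: 31 days (July has 31).
Aug 20, 2027 → Sep 20, 2027: 31 days (August has 31).
Sep 20, 2027 → Oct 20, 2027: 30 days (September has 30).
Oct 20, 2027 → Nov 20, 2027: 31 days (October has 31).
Nov 20, 2027 → Dec 20, 2027: 30 days (November has 30).
Dec 20, 2027 → Jan 20, 2028: 31 days (December has 31).
Jan 20, 2028 → Jan 26, 2028: 6 days.
Total: 2928 days.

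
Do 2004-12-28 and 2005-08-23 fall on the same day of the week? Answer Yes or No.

Yes

From Dec 28, 2004 to Aug 23, 2005 is 238 days.
238 mod 7 = 0, so they are the same weekday.
(Dec 28, 2004 is a Tuesday; Aug 23, 2005 is a Tuesday.)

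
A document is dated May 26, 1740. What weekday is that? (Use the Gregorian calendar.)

Doomsday rule: the anchor day for the 1700s is Sunday. For year 40: 40÷12 = 3 r 4, and 4÷4 = 1, so 3+4+1 = 8.
Sunday + 8 ≡ Monday — that's 1740's doomsday.
In May the doomsday date is May 9.
May 26 is 17 days after May 9; 17 mod 7 = 3, so Monday + 3 = Thursday.

Thursday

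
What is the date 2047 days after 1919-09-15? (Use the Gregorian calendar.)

April 23, 1925

+366 (one year; includes Feb 29, 1920) → Sep 15, 1920 (1681 left).
+365 (one year) → Sep 15, 1921 (1316 left).
+365 (one year) → Sep 15, 1922 (951 left).
+365 (one year) → Sep 15, 1923 (586 left).
+366 (one year; includes Feb 29, 1924) → Sep 15, 1924 (220 left).
Sep has 30 days: +16 → Oct 1, 1924 (204 left).
Oct has 31 days: +31 → Nov 1, 1924 (173 left).
Nov has 30 days: +30 → Dec 1, 1924 (143 left).
Dec has 31 days: +31 → Jan 1, 1925 (112 left).
Jan has 31 days: +31 → Feb 1, 1925 (81 left).
Feb has 28 days: +28 → Mar 1, 1925 (53 left).
Mar has 31 days: +31 → Apr 1, 1925 (22 left).
+22 → Apr 23, 1925.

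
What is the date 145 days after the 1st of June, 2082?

Jun has 30 days: +30 → Jul 1, 2082 (115 left).
Jul has 31 days: +31 → Aug 1, 2082 (84 left).
Aug has 31 days: +31 → Sep 1, 2082 (53 left).
Sep has 30 days: +30 → Oct 1, 2082 (23 left).
+23 → Oct 24, 2082.

October 24, 2082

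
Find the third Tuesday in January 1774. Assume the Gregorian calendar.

January 1, 1774 is a Saturday.
The first Tuesday is therefore January 4 (3 days later).
The third Tuesday is 4 + 2×7 = January 18.

January 18, 1774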